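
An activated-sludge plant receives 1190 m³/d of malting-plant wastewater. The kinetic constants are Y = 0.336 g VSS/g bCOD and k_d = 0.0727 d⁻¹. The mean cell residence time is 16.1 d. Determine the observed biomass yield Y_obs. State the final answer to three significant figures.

Y_obs ≈ 0.155 g VSS/g bCOD

Correct the yield for decay: Y_obs = Y/(1 + k_d θ_c) = 0.336 / (1 + 0.0727 × 16.1) = 0.336 / 2.170 = 0.1548.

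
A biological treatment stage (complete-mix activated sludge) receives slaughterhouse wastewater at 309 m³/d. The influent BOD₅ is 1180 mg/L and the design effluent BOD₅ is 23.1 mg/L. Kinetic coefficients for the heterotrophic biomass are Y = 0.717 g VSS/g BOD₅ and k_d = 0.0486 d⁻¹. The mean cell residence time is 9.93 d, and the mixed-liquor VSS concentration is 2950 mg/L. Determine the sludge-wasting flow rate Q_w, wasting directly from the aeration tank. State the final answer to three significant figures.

From the SRT design equation V = Y Q (S₀−S) θ_c / [X (1 + k_d θ_c)] = 0.717 × 309 × (1180 − 23.1) × 9.93 / [2950 × (1 + 0.0486 × 9.93)] = 2.55×10^6 / 4374 = 581.9 m³.
For wasting at MLVSS concentration, Q_w = V/θ_c = 581.9/9.93 = 58.60 m³/d.

Q_w ≈ 58.6 m³/d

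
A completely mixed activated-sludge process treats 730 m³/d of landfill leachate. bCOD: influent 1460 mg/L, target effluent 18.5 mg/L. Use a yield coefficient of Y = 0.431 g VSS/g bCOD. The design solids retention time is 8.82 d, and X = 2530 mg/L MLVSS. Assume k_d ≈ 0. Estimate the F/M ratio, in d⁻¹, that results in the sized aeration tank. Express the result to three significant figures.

F/M ≈ 0.266 d⁻¹

V·X = Y·Q·ΔS·θ_c gives V = 0.431 × 730 × (1460 − 18.5) × 8.82 / 2530 = 1581 m³.
F/M = applied load / biomass = Q·S₀/(V·X) = 730 × 1460 / (1581 × 2530) = 0.2664 d⁻¹.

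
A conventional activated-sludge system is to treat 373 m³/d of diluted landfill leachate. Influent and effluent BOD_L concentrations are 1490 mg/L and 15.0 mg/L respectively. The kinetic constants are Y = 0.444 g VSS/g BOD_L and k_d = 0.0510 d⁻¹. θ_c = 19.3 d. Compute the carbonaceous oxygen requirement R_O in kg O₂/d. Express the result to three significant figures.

Y_obs = Y / (1 + k_d θ_c) = 0.444 / (1 + 0.0510 × 19.3) = 0.444 / 1.984 = 0.2238.
Mass of BOD_L removed per day: Q(S₀ − S) = 373 × 1475 g/m³ = 550.2 kg/d.
P_X = Y_obs·Q·(S₀ − S) = 0.2238 × 550.2 = 123.1 kg VSS/d.
R_O = Q·ΔS − 1.42 P_X = 550.2 − 174.8 = 375.4 kg O₂/d.

R_O ≈ 375 kg O₂/d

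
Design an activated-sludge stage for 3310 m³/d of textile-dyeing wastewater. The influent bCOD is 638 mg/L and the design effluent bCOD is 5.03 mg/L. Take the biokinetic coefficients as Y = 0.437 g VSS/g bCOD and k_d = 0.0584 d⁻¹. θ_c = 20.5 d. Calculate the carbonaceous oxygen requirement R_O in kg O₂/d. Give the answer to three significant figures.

Observed yield with endogenous decay: Y_obs = Y / (1 + k_d·θ_c) = 0.437 / (1 + 0.0584 × 20.5) = 0.437 / 2.197 = 0.1989 g VSS/g bCOD.
Substrate removed = Q·(S₀ − S) = 3310 m³/d × (638 − 5.03) g/m³ = 2.1×10^6 g/d = 2095 kg/d.
P_X = Y_obs·Q·(S₀ − S) = 0.1989 × 2095 = 416.7 kg VSS/d.
R_O = Q·ΔS − 1.42 P_X = 2095 − 591.7 = 1503 kg O₂/d.

R_O ≈ 1500 kg O₂/d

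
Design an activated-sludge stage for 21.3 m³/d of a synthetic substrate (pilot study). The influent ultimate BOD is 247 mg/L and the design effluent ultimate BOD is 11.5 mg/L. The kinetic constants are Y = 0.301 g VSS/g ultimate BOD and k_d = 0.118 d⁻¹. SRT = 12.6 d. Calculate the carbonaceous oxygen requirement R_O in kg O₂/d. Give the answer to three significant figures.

Y_obs = Y / (1 + k_d θ_c) = 0.301 / (1 + 0.118 × 12.6) = 0.301 / 2.487 = 0.1210.
Q·(S₀ − S) = 21.3 × (247 − 11.5) × 10⁻³ = 5.016 kg/d removed.
Biomass synthesised: P_X = Y_obs × 5.016 = 0.6072 kg VSS/d.
R_O = Q·(S₀ − S) − 1.42·P_X = 5.016 − 1.42 × 0.6072 = 4.154 kg O₂/d.

R_O ≈ 4.15 kg O₂/d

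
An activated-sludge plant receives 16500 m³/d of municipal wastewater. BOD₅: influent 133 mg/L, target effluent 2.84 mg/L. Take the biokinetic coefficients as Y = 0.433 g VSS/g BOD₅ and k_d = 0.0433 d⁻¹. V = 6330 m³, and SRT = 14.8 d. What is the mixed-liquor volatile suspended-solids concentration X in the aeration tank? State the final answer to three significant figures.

X ≈ 1330 mg/L

Solving the biomass balance for X: X = Y Q (S₀−S) θ_c / [V (1+k_d θ_c)] = 0.433 × 16500 × (133 − 2.84) × 14.8 / [6330 × (1 + 0.0433 × 14.8)] = 1325 mg/L.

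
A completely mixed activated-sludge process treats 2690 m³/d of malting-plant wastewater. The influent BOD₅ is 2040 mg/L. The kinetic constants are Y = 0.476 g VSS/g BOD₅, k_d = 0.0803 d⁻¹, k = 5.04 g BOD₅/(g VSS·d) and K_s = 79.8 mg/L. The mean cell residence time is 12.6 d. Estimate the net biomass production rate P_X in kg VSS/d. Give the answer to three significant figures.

P_X ≈ 1290 kg VSS/d

From the Monod/SRT balance for a CMAS, S = K_s·(1+k_d θ_c)/[θ_c·(Y k − k_d) − 1] = 79.8 × (1 + 0.0803 × 12.6) / [12.6 × (0.476 × 5.04 − 0.0803) − 1] = 160.5 / 28.22 = 5.690 mg/L.
Observed yield with endogenous decay: Y_obs = Y / (1 + k_d·θ_c) = 0.476 / (1 + 0.0803 × 12.6) = 0.476 / 2.012 = 0.2366 g VSS/g BOD₅.
Q·(S₀ − S) = 2690 × (2040 − 5.69) × 10⁻³ = 5472 kg/d removed.
Net biomass production P_X = Y_obs × Q·(S₀ − S) = 0.2366 × 5472 = 1295 kg VSS/d.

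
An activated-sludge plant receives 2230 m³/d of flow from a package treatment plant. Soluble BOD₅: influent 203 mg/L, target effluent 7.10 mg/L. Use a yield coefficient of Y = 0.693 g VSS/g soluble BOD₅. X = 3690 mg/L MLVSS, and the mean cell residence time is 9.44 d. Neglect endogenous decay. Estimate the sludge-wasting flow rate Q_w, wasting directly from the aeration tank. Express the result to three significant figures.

Q_w ≈ 82.0 m³/d

V·X = Y·Q·ΔS·θ_c gives V = 0.693 × 2230 × (203 − 7.10) × 9.44 / 3690 = 774.5 m³.
Wasting from the aeration tank: Q_w = V / θ_c = 774.5 / 9.44 = 82.04 m³/d.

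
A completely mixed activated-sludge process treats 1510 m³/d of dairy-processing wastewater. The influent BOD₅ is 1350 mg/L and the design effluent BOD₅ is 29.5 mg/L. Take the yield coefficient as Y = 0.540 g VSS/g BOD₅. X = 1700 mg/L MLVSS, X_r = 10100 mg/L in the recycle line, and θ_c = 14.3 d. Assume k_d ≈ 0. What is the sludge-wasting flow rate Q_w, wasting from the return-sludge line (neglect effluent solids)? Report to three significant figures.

Q_w ≈ 107 m³/d

V·X = Y·Q·ΔS·θ_c gives V = 0.540 × 1510 × (1350 − 29.5) × 14.3 / 1700 = 9057 m³.
Wasting from the return line (neglecting effluent solids): Q_w = V·X / (θ_c·X_r) = 9057 × 1700 / (14.3 × 10100) = 106.6 m³/d.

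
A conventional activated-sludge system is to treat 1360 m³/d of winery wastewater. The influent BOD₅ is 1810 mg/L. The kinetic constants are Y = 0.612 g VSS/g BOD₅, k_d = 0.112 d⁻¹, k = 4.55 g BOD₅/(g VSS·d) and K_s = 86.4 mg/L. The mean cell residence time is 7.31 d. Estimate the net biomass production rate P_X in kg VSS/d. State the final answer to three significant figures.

For a completely mixed reactor with recycle the Lawrence–McCarty relation gives S = K_s·(1 + k_d·θ_c) / [θ_c·(Y·k − k_d) − 1] = 86.4 × (1 + 0.112 × 7.31) / [7.31 × (0.612 × 4.55 − 0.112) − 1] = 157.1 / 18.54 = 8.477 mg/L.
Observed yield with endogenous decay: Y_obs = Y / (1 + k_d·θ_c) = 0.612 / (1 + 0.112 × 7.31) = 0.612 / 1.819 = 0.3365 g VSS/g BOD₅.
Q·(S₀ − S) = 1360 × (1810 − 8.48) × 10⁻³ = 2450 kg/d removed.
So the net sludge growth is P_X = 0.3365 × 2450 = 824.4 kg VSS/d.

P_X ≈ 824 kg VSS/d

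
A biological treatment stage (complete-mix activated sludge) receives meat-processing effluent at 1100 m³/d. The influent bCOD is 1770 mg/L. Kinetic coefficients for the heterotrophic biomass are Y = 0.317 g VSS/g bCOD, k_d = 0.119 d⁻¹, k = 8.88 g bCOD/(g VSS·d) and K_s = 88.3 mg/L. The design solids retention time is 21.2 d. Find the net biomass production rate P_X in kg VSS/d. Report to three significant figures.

P_X ≈ 175 kg VSS/d

For a completely mixed reactor with recycle the Lawrence–McCarty relation gives S = K_s·(1 + k_d·θ_c) / [θ_c·(Y·k − k_d) − 1] = 88.3 × (1 + 0.119 × 21.2) / [21.2 × (0.317 × 8.88 − 0.119) − 1] = 311.1 / 56.15 = 5.539 mg/L.
The observed yield is Y_obs = Y/(1 + k_d·θ_c) = 0.317 / (1 + 0.119 × 21.2) = 0.317 / 3.523 = 0.08999 g VSS per g bCOD removed.
Substrate removed = Q·(S₀ − S) = 1100 m³/d × (1770 − 5.54) g/m³ = 1.94×10^6 g/d = 1941 kg/d.
Biomass produced: P_X = Y_obs·Q·ΔS = 0.08999 × 1941 ≈ 174.7 kg VSS/d.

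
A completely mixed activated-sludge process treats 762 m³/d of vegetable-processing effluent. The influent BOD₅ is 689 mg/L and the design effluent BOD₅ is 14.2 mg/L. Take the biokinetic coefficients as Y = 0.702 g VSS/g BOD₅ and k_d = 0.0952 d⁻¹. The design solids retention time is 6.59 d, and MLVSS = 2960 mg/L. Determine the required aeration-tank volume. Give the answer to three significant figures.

Rearranging the biomass balance for a CMAS with decay, V = Y·Q·ΔS·θ_c / [X·(1+k_d θ_c)] = 0.702 × 762 × (689 − 14.2) × 6.59 / [2960 × (1 + 0.0952 × 6.59)] = 2.38×10^6 / 4817 = 493.8 m³.

V ≈ 494 m³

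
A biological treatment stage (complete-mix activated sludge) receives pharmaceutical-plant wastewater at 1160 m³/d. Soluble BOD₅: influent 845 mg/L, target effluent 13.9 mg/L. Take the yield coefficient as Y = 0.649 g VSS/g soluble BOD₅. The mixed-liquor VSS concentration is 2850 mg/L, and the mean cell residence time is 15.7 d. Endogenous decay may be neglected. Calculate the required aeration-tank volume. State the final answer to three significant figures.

V ≈ 3450 m³

With k_d = 0 the design equation reduces to V = Y Q (S₀−S) θ_c / X = 0.649 × 1160 × (845 − 13.9) × 15.7 / 2850 = 3447 m³.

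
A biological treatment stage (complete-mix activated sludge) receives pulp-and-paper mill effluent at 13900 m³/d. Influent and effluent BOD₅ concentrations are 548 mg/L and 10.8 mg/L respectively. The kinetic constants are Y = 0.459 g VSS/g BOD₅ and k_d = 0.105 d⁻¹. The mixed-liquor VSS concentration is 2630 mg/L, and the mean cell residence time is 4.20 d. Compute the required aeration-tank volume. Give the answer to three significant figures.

Steady-state biomass mass balance: V·X·(1 + k_d·θ_c) = Y·Q·(S₀ − S)·θ_c, so V = 0.459 × 13900 × (548 − 10.8) × 4.20 / [2630 × (1 + 0.105 × 4.20)] = 1.44×10^7 / 3790 = 3798 m³.

V ≈ 3800 m³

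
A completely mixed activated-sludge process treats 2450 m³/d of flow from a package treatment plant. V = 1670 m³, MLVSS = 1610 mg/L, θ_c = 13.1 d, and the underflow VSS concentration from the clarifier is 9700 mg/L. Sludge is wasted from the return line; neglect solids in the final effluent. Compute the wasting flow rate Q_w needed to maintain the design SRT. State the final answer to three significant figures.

Q_w ≈ 21.2 m³/d

Q_w = (V·X)/(θ_c X_r) = 1670 × 1610 / (13.1 × 9700) = 21.16 m³/d.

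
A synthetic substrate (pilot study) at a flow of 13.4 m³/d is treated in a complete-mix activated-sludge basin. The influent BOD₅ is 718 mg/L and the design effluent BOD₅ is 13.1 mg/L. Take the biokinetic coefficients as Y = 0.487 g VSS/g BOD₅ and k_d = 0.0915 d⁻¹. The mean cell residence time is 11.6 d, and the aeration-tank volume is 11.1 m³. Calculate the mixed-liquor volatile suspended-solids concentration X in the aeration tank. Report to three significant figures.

X ≈ 2330 mg/L

X = Y·Q·ΔS·θ_c / [V·(1 + k_d θ_c)] = 0.487 × 13.4 × (718 − 13.1) × 11.6 / [11.1 × (1 + 0.0915 × 11.6)] = 2332 mg/L.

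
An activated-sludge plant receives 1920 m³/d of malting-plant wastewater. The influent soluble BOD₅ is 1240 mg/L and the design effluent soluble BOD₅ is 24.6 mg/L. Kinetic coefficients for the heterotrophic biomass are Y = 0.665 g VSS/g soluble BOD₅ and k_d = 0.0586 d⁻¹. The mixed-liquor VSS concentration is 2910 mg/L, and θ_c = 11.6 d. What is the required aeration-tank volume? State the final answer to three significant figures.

Rearranging the biomass balance for a CMAS with decay, V = Y·Q·ΔS·θ_c / [X·(1+k_d θ_c)] = 0.665 × 1920 × (1240 − 24.6) × 11.6 / [2910 × (1 + 0.0586 × 11.6)] = 1.8×10^7 / 4888 = 3683 m³.

V ≈ 3680 m³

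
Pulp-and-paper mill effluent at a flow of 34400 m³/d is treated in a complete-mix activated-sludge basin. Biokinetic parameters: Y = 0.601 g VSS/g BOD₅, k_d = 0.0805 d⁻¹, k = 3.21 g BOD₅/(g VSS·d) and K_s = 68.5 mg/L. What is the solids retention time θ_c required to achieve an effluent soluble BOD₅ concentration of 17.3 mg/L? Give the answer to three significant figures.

Specific growth rate at S = 17.3 mg/L: μ = YkS/(K_s+S) = 0.601·3.21·17.3/(68.5+17.3) = 0.3890 d⁻¹.
θ_c = 1/(μ − k_d) = 1/(0.3890 − 0.0805) = 1/0.3085 = 3.242 d.

θ_c ≈ 3.24 d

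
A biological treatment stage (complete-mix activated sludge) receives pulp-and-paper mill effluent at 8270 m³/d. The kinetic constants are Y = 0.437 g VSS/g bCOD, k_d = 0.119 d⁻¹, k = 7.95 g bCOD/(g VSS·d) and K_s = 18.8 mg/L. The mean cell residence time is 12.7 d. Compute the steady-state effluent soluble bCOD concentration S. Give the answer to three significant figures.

From the Monod/SRT balance for a CMAS, S = K_s·(1+k_d θ_c)/[θ_c·(Y k − k_d) − 1] = 18.8 × (1 + 0.119 × 12.7) / [12.7 × (0.437 × 7.95 − 0.119) − 1] = 47.21 / 41.61 = 1.135 mg/L.

S ≈ 1.13 mg/L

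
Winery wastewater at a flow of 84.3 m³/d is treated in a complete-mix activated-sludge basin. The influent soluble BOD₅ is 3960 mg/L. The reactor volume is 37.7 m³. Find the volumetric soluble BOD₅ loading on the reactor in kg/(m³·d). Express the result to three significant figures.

Volumetric loading L_v = Q·S₀ / V = 84.3 × 3960 g/m³ / 37.70 m³ = 8855 g/(m³·d) = 8.855 kg soluble BOD₅/(m³·d).

L_v ≈ 8.85 kg soluble BOD₅/(m³·d)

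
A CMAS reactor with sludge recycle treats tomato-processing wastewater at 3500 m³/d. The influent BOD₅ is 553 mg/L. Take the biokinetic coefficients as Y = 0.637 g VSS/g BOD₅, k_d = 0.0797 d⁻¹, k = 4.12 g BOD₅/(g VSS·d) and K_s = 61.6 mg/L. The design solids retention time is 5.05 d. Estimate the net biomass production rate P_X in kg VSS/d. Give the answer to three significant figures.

P_X ≈ 868 kg VSS/d

From the Monod/SRT balance for a CMAS, S = K_s·(1+k_d θ_c)/[θ_c·(Y k − k_d) − 1] = 61.6 × (1 + 0.0797 × 5.05) / [5.05 × (0.637 × 4.12 − 0.0797) − 1] = 86.39 / 11.85 = 7.290 mg/L.
Correct the yield for decay: Y_obs = Y/(1 + k_d θ_c) = 0.637 / (1 + 0.0797 × 5.05) = 0.637 / 1.402 = 0.4542.
Substrate removed = Q·(S₀ − S) = 3500 m³/d × (553 − 7.29) g/m³ = 1.91×10^6 g/d = 1910 kg/d.
So the net sludge growth is P_X = 0.4542 × 1910 = 867.5 kg VSS/d.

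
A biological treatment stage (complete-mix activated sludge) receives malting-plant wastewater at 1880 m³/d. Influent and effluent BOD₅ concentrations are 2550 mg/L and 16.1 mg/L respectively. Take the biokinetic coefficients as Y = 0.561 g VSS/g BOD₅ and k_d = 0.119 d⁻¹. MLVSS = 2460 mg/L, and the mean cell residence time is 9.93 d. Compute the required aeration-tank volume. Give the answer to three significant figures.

Steady-state biomass mass balance: V·X·(1 + k_d·θ_c) = Y·Q·(S₀ − S)·θ_c, so V = 0.561 × 1880 × (2550 − 16.1) × 9.93 / [2460 × (1 + 0.119 × 9.93)] = 2.65×10^7 / 5367 = 4945 m³.

V ≈ 4940 m³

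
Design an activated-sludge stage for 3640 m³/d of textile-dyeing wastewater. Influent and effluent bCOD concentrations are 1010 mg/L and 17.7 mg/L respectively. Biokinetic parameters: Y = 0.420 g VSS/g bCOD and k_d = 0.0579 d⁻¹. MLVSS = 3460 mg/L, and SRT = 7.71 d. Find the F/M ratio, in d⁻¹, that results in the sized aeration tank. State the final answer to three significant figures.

F/M ≈ 0.455 d⁻¹

Steady-state biomass mass balance: V·X·(1 + k_d·θ_c) = Y·Q·(S₀ − S)·θ_c, so V = 0.420 × 3640 × (1010 − 17.7) × 7.71 / [3460 × (1 + 0.0579 × 7.71)] = 1.17×10^7 / 5005 = 2337 m³.
Food-to-microorganism ratio F/M = Q S₀ / (V X) = 3640 × 1010 / (2337 × 3460) = 0.4546 d⁻¹.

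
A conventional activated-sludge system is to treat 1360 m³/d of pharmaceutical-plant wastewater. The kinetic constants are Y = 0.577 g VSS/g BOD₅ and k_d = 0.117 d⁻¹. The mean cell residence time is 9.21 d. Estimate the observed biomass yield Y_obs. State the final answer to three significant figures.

Correct the yield for decay: Y_obs = Y/(1 + k_d θ_c) = 0.577 / (1 + 0.117 × 9.21) = 0.577 / 2.078 = 0.2777.

Y_obs ≈ 0.278 g VSS/g BOD₅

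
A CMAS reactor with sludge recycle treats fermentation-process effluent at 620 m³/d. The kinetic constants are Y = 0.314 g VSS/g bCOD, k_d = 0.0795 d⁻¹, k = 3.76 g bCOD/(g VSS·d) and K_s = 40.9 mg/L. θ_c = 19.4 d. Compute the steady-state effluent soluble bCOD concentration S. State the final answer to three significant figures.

Effluent substrate depends only on kinetics and SRT: S = K_s(1 + k_d θ_c) / [θ_c(Yk − k_d) − 1] = 40.9 × (1 + 0.0795 × 19.4) / [19.4 × (0.314 × 3.76 − 0.0795) − 1] = 104.0 / 20.36 = 5.107 mg/L.

S ≈ 5.11 mg/L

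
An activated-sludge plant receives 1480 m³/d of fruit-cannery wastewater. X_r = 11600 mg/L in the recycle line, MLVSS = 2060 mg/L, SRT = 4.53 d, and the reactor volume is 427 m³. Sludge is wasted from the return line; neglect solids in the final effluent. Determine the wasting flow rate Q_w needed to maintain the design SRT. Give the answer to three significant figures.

Q_w ≈ 16.7 m³/d

θ_c = V·X/(Q_w·X_r) when wasting from the recycle, so Q_w = V·X/(θ_c·X_r) = 427.0 × 2060 / (4.53 × 11600) = 16.74 m³/d.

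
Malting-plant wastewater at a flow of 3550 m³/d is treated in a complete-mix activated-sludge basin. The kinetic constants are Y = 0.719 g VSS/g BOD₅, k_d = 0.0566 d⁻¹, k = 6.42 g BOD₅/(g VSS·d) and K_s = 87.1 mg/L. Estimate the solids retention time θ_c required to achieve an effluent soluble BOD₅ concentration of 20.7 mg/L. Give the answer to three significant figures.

θ_c ≈ 1.21 d

At the target effluent, Y k S/(K_s+S) = 0.719×6.42×20.7/107.8 = 0.8864 d⁻¹.
1/θ_c = 0.8864 − 0.0566 = 0.8298 d⁻¹, so θ_c = 1.205 d.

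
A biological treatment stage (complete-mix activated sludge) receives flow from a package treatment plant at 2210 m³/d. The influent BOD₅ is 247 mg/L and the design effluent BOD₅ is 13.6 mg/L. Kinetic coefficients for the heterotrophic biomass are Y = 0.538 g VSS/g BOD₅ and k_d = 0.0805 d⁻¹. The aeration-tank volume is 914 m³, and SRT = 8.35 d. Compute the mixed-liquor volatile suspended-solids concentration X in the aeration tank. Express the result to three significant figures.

X ≈ 1520 mg/L

From V·X·(1 + k_d·θ_c) = Y·Q·(S₀ − S)·θ_c: X = 0.538 × 2210 × (247 − 13.6) × 8.35 / [914 × (1 + 0.0805 × 8.35)] = 1516 mg/L.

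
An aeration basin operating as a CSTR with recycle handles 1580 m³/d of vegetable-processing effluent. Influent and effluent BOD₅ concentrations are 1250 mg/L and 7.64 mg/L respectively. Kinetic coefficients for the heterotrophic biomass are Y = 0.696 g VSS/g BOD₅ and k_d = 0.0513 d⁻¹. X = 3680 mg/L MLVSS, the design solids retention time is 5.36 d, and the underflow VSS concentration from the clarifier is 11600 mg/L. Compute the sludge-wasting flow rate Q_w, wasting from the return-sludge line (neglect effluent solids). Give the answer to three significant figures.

Q_w ≈ 92.4 m³/d

Steady-state biomass mass balance: V·X·(1 + k_d·θ_c) = Y·Q·(S₀ − S)·θ_c, so V = 0.696 × 1580 × (1250 − 7.64) × 5.36 / [3680 × (1 + 0.0513 × 5.36)] = 7.32×10^6 / 4692 = 1561 m³.
Wasting from the return line (neglecting effluent solids): Q_w = V·X / (θ_c·X_r) = 1561 × 3680 / (5.36 × 11600) = 92.38 m³/d.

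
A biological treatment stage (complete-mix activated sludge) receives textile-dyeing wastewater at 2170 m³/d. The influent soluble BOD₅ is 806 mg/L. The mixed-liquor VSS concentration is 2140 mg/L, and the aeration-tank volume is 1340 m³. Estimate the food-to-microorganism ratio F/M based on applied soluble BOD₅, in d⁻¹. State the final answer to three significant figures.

F/M = Q·S₀ / (V·X) = 2170 × 806 / (1340 × 2140) = 0.6099 g soluble BOD₅·(g VSS·d)⁻¹.

F/M ≈ 0.610 d⁻¹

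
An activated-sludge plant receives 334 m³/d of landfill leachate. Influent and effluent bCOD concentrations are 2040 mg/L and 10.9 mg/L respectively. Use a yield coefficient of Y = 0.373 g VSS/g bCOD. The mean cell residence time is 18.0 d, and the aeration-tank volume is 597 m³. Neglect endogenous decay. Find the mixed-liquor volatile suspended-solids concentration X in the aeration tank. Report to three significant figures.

Without decay, X = Y Q (S₀−S) θ_c / V = 0.373 × 334 × (2040 − 10.9) × 18.0 / 597 = 7622 mg/L.

X ≈ 7620 mg/L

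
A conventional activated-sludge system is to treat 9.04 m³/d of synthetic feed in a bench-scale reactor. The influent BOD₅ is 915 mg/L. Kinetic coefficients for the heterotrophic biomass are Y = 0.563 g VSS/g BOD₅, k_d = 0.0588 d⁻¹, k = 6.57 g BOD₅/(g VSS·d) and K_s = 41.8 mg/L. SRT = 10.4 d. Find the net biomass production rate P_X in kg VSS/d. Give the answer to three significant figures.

P_X ≈ 2.88 kg VSS/d

From the Monod/SRT balance for a CMAS, S = K_s·(1+k_d θ_c)/[θ_c·(Y k − k_d) − 1] = 41.8 × (1 + 0.0588 × 10.4) / [10.4 × (0.563 × 6.57 − 0.0588) − 1] = 67.36 / 36.86 = 1.828 mg/L.
Correct the yield for decay: Y_obs = Y/(1 + k_d θ_c) = 0.563 / (1 + 0.0588 × 10.4) = 0.563 / 1.612 = 0.3494.
ΔS = 915 − 1.83 = 913.2 mg/L, so the substrate removal rate is 9.04 × 913.2/1000 = 8.255 kg BOD₅/d.
Biomass produced: P_X = Y_obs·Q·ΔS = 0.3494 × 8.255 ≈ 2.884 kg VSS/d.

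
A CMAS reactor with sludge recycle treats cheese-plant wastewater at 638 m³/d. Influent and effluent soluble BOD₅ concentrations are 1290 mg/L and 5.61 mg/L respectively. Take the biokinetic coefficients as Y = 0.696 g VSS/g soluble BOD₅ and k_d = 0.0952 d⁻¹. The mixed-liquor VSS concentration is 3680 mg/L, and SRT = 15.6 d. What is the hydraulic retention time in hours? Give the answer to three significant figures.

From the SRT design equation V = Y Q (S₀−S) θ_c / [X (1 + k_d θ_c)] = 0.696 × 638 × (1290 − 5.61) × 15.6 / [3680 × (1 + 0.0952 × 15.6)] = 8.9×10^6 / 9145 = 972.9 m³.
HRT = V/Q = 972.9 m³ / 638 m³·d⁻¹ = 1.525 d × 24 = 36.60 h.

τ ≈ 36.6 h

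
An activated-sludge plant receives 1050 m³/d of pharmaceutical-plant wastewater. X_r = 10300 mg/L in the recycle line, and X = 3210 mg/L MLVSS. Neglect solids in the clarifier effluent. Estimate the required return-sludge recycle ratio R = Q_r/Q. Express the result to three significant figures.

Mass balance around the secondary clarifier (neglecting effluent solids): R = X / (X_r − X) = 3210 / (10300 − 3210) = 0.4528.

R ≈ 0.453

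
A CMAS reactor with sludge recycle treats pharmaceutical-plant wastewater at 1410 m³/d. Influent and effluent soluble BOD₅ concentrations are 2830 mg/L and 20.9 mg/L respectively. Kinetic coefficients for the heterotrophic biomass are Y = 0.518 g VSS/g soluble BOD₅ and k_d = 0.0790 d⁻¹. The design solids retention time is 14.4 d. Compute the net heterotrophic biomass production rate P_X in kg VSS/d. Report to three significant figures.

The observed yield is Y_obs = Y/(1 + k_d·θ_c) = 0.518 / (1 + 0.0790 × 14.4) = 0.518 / 2.138 = 0.2423 g VSS per g soluble BOD₅ removed.
Q·(S₀ − S) = 1410 × (2830 − 20.9) × 10⁻³ = 3961 kg/d removed.
P_X = Y_obs · Q(S₀ − S) = 0.2423 × 3961 = 959.8 kg VSS/d.

P_X ≈ 960 kg VSS/d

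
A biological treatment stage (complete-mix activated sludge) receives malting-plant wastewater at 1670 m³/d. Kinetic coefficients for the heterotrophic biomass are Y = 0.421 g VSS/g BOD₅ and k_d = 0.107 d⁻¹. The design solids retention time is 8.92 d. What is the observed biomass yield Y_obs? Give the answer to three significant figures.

Correct the yield for decay: Y_obs = Y/(1 + k_d θ_c) = 0.421 / (1 + 0.107 × 8.92) = 0.421 / 1.954 = 0.2154.

Y_obs ≈ 0.215 g VSS/g BOD₅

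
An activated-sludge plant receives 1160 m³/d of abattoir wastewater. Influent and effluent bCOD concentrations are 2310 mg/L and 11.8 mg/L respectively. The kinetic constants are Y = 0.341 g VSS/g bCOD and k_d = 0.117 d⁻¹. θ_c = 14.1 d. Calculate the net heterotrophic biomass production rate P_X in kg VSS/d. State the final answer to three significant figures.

Y_obs = Y / (1 + k_d θ_c) = 0.341 / (1 + 0.117 × 14.1) = 0.341 / 2.650 = 0.1287.
ΔS = 2310 − 11.8 = 2298 mg/L, so the substrate removal rate is 1160 × 2298/1000 = 2666 kg bCOD/d.
Net biomass production P_X = Y_obs × Q·(S₀ − S) = 0.1287 × 2666 = 343.1 kg VSS/d.

P_X ≈ 343 kg VSS/d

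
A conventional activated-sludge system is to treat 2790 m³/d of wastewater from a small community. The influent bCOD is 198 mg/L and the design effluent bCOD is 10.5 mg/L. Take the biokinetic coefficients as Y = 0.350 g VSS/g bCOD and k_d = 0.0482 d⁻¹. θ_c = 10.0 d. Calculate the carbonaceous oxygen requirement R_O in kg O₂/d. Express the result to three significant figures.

R_O ≈ 348 kg O₂/d

The observed yield is Y_obs = Y/(1 + k_d·θ_c) = 0.350 / (1 + 0.0482 × 10.0) = 0.350 / 1.482 = 0.2362 g VSS per g bCOD removed.
Substrate removed = Q·(S₀ − S) = 2790 m³/d × (198 − 10.5) g/m³ = 5.23×10^5 g/d = 523.1 kg/d.
P_X = Y_obs·Q·(S₀ − S) = 0.2362 × 523.1 = 123.5 kg VSS/d.
Carbonaceous O₂ demand = substrate oxidised − cell-mass equivalent = 523.1 − 1.42 × 123.5 = 347.7 kg O₂/d.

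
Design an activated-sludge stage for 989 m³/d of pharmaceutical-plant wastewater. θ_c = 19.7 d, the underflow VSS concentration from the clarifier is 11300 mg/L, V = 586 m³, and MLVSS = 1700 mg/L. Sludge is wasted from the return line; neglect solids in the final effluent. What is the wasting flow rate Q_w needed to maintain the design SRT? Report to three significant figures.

θ_c = V·X/(Q_w·X_r) when wasting from the recycle, so Q_w = V·X/(θ_c·X_r) = 586.0 × 1700 / (19.7 × 11300) = 4.475 m³/d.

Q_w ≈ 4.48 m³/d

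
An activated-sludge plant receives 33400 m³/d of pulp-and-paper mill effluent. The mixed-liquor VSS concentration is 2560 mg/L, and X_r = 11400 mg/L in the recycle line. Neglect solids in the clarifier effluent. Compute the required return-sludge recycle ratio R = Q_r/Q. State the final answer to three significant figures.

R ≈ 0.290

Mass balance around the secondary clarifier (neglecting effluent solids): R = X / (X_r − X) = 2560 / (11400 − 2560) = 0.2896.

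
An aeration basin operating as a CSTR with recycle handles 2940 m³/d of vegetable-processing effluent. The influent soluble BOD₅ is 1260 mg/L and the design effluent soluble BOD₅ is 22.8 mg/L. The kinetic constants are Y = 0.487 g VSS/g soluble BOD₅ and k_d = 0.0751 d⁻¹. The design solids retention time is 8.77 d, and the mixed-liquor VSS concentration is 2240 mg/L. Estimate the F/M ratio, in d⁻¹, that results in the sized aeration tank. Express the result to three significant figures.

From the SRT design equation V = Y Q (S₀−S) θ_c / [X (1 + k_d θ_c)] = 0.487 × 2940 × (1260 − 22.8) × 8.77 / [2240 × (1 + 0.0751 × 8.77)] = 1.55×10^7 / 3715 = 4181 m³.
F/M = Q·S₀ / (V·X) = 2940 × 1260 / (4181 × 2240) = 0.3955 g soluble BOD₅·(g VSS·d)⁻¹.

F/M ≈ 0.396 d⁻¹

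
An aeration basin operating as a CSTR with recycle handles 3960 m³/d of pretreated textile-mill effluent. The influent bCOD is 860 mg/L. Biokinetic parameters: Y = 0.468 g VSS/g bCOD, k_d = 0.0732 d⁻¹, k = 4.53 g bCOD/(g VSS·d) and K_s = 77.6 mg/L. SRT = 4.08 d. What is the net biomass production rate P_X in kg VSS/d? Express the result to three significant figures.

P_X ≈ 1210 kg VSS/d

Effluent substrate depends only on kinetics and SRT: S = K_s(1 + k_d θ_c) / [θ_c(Yk − k_d) − 1] = 77.6 × (1 + 0.0732 × 4.08) / [4.08 × (0.468 × 4.53 − 0.0732) − 1] = 100.8 / 7.351 = 13.71 mg/L.
Y_obs = Y / (1 + k_d θ_c) = 0.468 / (1 + 0.0732 × 4.08) = 0.468 / 1.299 = 0.3604.
Substrate removed = Q·(S₀ − S) = 3960 m³/d × (860 − 13.7) g/m³ = 3.35×10^6 g/d = 3351 kg/d.
Biomass produced: P_X = Y_obs·Q·ΔS = 0.3604 × 3351 ≈ 1208 kg VSS/d.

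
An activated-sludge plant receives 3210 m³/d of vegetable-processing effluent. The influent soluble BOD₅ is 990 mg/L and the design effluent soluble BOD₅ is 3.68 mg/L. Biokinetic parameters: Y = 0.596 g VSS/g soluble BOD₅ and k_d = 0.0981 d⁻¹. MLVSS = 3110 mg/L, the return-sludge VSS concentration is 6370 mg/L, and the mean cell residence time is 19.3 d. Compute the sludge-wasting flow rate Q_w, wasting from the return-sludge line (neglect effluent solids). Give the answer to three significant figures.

Rearranging the biomass balance for a CMAS with decay, V = Y·Q·ΔS·θ_c / [X·(1+k_d θ_c)] = 0.596 × 3210 × (990 − 3.68) × 19.3 / [3110 × (1 + 0.0981 × 19.3)] = 3.64×10^7 / 8998 = 4047 m³.
θ_c = V·X/(Q_w·X_r) when wasting from the recycle, so Q_w = V·X/(θ_c·X_r) = 4047 × 3110 / (19.3 × 6370) = 102.4 m³/d.

Q_w ≈ 102 m³/d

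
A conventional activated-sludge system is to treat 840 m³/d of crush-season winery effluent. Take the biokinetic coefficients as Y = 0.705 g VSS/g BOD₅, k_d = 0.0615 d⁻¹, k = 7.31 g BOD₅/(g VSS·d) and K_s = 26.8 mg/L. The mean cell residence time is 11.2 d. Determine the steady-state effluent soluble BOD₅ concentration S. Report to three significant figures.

Effluent substrate depends only on kinetics and SRT: S = K_s(1 + k_d θ_c) / [θ_c(Yk − k_d) − 1] = 26.8 × (1 + 0.0615 × 11.2) / [11.2 × (0.705 × 7.31 − 0.0615) − 1] = 45.26 / 56.03 = 0.8078 mg/L.

S ≈ 0.808 mg/L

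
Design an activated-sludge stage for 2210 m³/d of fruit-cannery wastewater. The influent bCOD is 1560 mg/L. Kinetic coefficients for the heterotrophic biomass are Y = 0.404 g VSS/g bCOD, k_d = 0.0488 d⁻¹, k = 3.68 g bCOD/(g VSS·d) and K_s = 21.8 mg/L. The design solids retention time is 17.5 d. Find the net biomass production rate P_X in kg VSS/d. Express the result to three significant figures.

From the Monod/SRT balance for a CMAS, S = K_s·(1+k_d θ_c)/[θ_c·(Y k − k_d) − 1] = 21.8 × (1 + 0.0488 × 17.5) / [17.5 × (0.404 × 3.68 − 0.0488) − 1] = 40.42 / 24.16 = 1.673 mg/L.
Correct the yield for decay: Y_obs = Y/(1 + k_d θ_c) = 0.404 / (1 + 0.0488 × 17.5) = 0.404 / 1.854 = 0.2179.
Substrate removed = Q·(S₀ − S) = 2210 m³/d × (1560 − 1.67) g/m³ = 3.44×10^6 g/d = 3444 kg/d.
Biomass produced: P_X = Y_obs·Q·ΔS = 0.2179 × 3444 ≈ 750.5 kg VSS/d.

P_X ≈ 750 kg VSS/d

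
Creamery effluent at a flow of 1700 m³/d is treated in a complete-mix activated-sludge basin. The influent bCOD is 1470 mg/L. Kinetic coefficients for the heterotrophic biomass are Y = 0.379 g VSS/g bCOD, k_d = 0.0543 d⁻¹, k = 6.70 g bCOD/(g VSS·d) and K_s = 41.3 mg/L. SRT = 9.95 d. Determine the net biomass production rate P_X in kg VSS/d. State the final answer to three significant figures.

P_X ≈ 614 kg VSS/d

From the Monod/SRT balance for a CMAS, S = K_s·(1+k_d θ_c)/[θ_c·(Y k − k_d) − 1] = 41.3 × (1 + 0.0543 × 9.95) / [9.95 × (0.379 × 6.70 − 0.0543) − 1] = 63.61 / 23.73 = 2.681 mg/L.
Observed yield with endogenous decay: Y_obs = Y / (1 + k_d·θ_c) = 0.379 / (1 + 0.0543 × 9.95) = 0.379 / 1.540 = 0.2461 g VSS/g bCOD.
Mass of bCOD removed per day: Q(S₀ − S) = 1700 × 1467 g/m³ = 2494 kg/d.
Biomass produced: P_X = Y_obs·Q·ΔS = 0.2461 × 2494 ≈ 613.8 kg VSS/d.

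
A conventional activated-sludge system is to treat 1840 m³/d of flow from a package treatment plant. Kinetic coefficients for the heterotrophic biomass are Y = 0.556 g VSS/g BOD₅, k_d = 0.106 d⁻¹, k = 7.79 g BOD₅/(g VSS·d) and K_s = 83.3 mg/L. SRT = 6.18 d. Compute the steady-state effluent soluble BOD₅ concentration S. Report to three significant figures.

S ≈ 5.49 mg/L

For a completely mixed reactor with recycle the Lawrence–McCarty relation gives S = K_s·(1 + k_d·θ_c) / [θ_c·(Y·k − k_d) − 1] = 83.3 × (1 + 0.106 × 6.18) / [6.18 × (0.556 × 7.79 − 0.106) − 1] = 137.9 / 25.11 = 5.490 mg/L.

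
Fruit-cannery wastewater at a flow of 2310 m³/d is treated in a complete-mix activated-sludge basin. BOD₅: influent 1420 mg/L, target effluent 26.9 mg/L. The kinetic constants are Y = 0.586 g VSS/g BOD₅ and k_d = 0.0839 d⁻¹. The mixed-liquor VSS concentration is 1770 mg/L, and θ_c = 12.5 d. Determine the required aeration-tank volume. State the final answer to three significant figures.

V ≈ 6500 m³

Rearranging the biomass balance for a CMAS with decay, V = Y·Q·ΔS·θ_c / [X·(1+k_d θ_c)] = 0.586 × 2310 × (1420 − 26.9) × 12.5 / [1770 × (1 + 0.0839 × 12.5)] = 2.36×10^7 / 3626 = 6500 m³.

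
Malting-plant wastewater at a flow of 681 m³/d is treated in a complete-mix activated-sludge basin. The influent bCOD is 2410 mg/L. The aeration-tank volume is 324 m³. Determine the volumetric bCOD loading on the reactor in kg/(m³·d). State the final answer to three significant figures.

Volumetric loading L_v = Q·S₀ / V = 681 × 2410 g/m³ / 324.0 m³ = 5065 g/(m³·d) = 5.065 kg bCOD/(m³·d).

L_v ≈ 5.07 kg bCOD/(m³·d)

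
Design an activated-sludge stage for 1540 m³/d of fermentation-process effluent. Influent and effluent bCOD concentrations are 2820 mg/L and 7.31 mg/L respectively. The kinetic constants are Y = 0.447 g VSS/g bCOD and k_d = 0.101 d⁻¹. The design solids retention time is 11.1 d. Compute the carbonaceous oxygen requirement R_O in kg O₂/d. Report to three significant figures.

Y_obs = Y / (1 + k_d θ_c) = 0.447 / (1 + 0.101 × 11.1) = 0.447 / 2.121 = 0.2107.
Substrate removed = Q·(S₀ − S) = 1540 m³/d × (2820 − 7.31) g/m³ = 4.33×10^6 g/d = 4332 kg/d.
Biomass synthesised: P_X = Y_obs × 4332 = 912.8 kg VSS/d.
R_O = Q·(S₀ − S) − 1.42·P_X = 4332 − 1.42 × 912.8 = 3035 kg O₂/d.

R_O ≈ 3040 kg O₂/d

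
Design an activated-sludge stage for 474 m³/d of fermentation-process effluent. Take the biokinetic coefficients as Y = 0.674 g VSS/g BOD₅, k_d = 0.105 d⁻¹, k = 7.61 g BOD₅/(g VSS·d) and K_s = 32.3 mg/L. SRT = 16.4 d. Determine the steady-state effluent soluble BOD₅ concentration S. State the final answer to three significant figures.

S ≈ 1.08 mg/L

Effluent substrate depends only on kinetics and SRT: S = K_s(1 + k_d θ_c) / [θ_c(Yk − k_d) − 1] = 32.3 × (1 + 0.105 × 16.4) / [16.4 × (0.674 × 7.61 − 0.105) − 1] = 87.92 / 81.40 = 1.080 mg/L.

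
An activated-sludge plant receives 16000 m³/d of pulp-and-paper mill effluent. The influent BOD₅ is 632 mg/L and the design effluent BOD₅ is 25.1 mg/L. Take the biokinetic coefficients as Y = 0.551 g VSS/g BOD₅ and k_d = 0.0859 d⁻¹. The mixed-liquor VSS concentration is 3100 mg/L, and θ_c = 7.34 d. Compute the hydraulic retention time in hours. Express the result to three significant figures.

Steady-state biomass mass balance: V·X·(1 + k_d·θ_c) = Y·Q·(S₀ − S)·θ_c, so V = 0.551 × 16000 × (632 − 25.1) × 7.34 / [3100 × (1 + 0.0859 × 7.34)] = 3.93×10^7 / 5055 = 7770 m³.
Hydraulic retention time τ = V/Q = 7770 / 16000 = 0.4856 d = 11.65 h.

τ ≈ 11.7 h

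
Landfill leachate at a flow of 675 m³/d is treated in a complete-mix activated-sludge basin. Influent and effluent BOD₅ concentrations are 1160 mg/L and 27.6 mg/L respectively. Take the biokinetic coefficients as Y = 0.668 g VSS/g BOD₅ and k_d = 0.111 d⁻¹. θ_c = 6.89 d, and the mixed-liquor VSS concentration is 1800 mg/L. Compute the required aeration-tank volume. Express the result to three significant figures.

Steady-state biomass mass balance: V·X·(1 + k_d·θ_c) = Y·Q·(S₀ − S)·θ_c, so V = 0.668 × 675 × (1160 − 27.6) × 6.89 / [1800 × (1 + 0.111 × 6.89)] = 3.52×10^6 / 3177 = 1107 m³.

V ≈ 1110 m³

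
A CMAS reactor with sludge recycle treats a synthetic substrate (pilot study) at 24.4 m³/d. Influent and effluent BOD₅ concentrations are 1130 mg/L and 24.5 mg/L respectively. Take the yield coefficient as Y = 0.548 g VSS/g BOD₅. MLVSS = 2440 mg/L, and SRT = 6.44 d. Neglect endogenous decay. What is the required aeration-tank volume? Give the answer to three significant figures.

V ≈ 39.0 m³

V·X = Y·Q·ΔS·θ_c gives V = 0.548 × 24.4 × (1130 − 24.5) × 6.44 / 2440 = 39.01 m³.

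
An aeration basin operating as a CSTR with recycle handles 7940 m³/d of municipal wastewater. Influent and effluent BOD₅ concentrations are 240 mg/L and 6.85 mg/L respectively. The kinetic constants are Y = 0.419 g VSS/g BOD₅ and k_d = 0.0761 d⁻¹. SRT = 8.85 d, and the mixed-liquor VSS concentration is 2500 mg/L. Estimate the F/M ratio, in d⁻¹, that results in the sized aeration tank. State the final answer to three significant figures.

Rearranging the biomass balance for a CMAS with decay, V = Y·Q·ΔS·θ_c / [X·(1+k_d θ_c)] = 0.419 × 7940 × (240 − 6.85) × 8.85 / [2500 × (1 + 0.0761 × 8.85)] = 6.86×10^6 / 4184 = 1641 m³.
F/M = applied load / biomass = Q·S₀/(V·X) = 7940 × 240 / (1641 × 2500) = 0.4646 d⁻¹.

F/M ≈ 0.465 d⁻¹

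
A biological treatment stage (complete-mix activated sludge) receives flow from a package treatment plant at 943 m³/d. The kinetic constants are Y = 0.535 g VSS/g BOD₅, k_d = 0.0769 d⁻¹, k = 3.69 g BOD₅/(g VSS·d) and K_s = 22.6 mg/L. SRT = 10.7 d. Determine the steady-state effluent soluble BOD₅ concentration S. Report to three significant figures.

Effluent substrate depends only on kinetics and SRT: S = K_s(1 + k_d θ_c) / [θ_c(Yk − k_d) − 1] = 22.6 × (1 + 0.0769 × 10.7) / [10.7 × (0.535 × 3.69 − 0.0769) − 1] = 41.20 / 19.30 = 2.134 mg/L.

S ≈ 2.13 mg/L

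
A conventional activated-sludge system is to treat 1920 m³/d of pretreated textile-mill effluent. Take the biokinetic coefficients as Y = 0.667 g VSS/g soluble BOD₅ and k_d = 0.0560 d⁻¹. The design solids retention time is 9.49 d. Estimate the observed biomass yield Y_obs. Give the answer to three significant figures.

The observed yield is Y_obs = Y/(1 + k_d·θ_c) = 0.667 / (1 + 0.0560 × 9.49) = 0.667 / 1.531 = 0.4355 g VSS per g soluble BOD₅ removed.

Y_obs ≈ 0.436 g VSS/g soluble BOD₅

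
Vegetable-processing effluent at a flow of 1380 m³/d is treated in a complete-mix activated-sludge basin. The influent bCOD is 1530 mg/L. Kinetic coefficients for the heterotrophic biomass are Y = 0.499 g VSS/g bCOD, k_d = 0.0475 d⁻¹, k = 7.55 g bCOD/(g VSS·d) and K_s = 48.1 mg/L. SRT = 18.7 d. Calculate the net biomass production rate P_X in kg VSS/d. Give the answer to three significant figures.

P_X ≈ 557 kg VSS/d

From the Monod/SRT balance for a CMAS, S = K_s·(1+k_d θ_c)/[θ_c·(Y k − k_d) − 1] = 48.1 × (1 + 0.0475 × 18.7) / [18.7 × (0.499 × 7.55 − 0.0475) − 1] = 90.82 / 68.56 = 1.325 mg/L.
The observed yield is Y_obs = Y/(1 + k_d·θ_c) = 0.499 / (1 + 0.0475 × 18.7) = 0.499 / 1.888 = 0.2643 g VSS per g bCOD removed.
Substrate removed = Q·(S₀ − S) = 1380 m³/d × (1530 − 1.32) g/m³ = 2.11×10^6 g/d = 2110 kg/d.
So the net sludge growth is P_X = 0.2643 × 2110 = 557.5 kg VSS/d.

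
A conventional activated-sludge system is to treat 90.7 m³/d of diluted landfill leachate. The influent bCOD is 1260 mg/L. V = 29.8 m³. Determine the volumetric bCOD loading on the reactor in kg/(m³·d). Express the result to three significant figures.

L_v ≈ 3.83 kg bCOD/(m³·d)

L_v = Q S₀ / V = 90.7 × 1260 × 10⁻³ / 29.80 = 3.835 kg/(m³·d).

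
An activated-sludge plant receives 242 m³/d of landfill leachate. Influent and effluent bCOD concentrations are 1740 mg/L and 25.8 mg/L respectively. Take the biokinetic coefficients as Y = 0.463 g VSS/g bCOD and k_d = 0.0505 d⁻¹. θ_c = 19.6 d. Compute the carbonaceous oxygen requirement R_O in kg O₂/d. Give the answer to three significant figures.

Y_obs = Y / (1 + k_d θ_c) = 0.463 / (1 + 0.0505 × 19.6) = 0.463 / 1.990 = 0.2327.
Q·(S₀ − S) = 242 × (1740 − 25.8) × 10⁻³ = 414.8 kg/d removed.
P_X = Y_obs·Q·(S₀ − S) = 0.2327 × 414.8 = 96.53 kg VSS/d.
Carbonaceous O₂ demand = substrate oxidised − cell-mass equivalent = 414.8 − 1.42 × 96.53 = 277.8 kg O₂/d.

R_O ≈ 278 kg O₂/d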